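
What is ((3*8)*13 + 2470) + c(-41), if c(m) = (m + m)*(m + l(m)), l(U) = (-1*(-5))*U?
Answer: 22954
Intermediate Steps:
l(U) = 5*U
c(m) = 12*m² (c(m) = (m + m)*(m + 5*m) = (2*m)*(6*m) = 12*m²)
((3*8)*13 + 2470) + c(-41) = ((3*8)*13 + 2470) + 12*(-41)² = (24*13 + 2470) + 12*1681 = (312 + 2470) + 20172 = 2782 + 20172 = 22954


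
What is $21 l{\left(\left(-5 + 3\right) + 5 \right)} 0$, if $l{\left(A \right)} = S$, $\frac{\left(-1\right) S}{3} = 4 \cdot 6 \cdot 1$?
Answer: $0$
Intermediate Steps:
$S = -72$ ($S = - 3 \cdot 4 \cdot 6 \cdot 1 = - 3 \cdot 24 \cdot 1 = \left(-3\right) 24 = -72$)
$l{\left(A \right)} = -72$
$21 l{\left(\left(-5 + 3\right) + 5 \right)} 0 = 21 \left(-72\right) 0 = \left(-1512\right) 0 = 0$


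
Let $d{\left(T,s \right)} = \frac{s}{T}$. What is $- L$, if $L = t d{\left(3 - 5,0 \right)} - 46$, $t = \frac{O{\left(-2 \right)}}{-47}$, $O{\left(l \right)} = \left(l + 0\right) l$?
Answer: $46$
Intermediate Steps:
$O{\left(l \right)} = l^{2}$ ($O{\left(l \right)} = l l = l^{2}$)
$t = - \frac{4}{47}$ ($t = \frac{\left(-2\right)^{2}}{-47} = 4 \left(- \frac{1}{47}\right) = - \frac{4}{47} \approx -0.085106$)
$L = -46$ ($L = - \frac{4 \frac{0}{3 - 5}}{47} - 46 = - \frac{4 \frac{0}{-2}}{47} - 46 = - \frac{4 \cdot 0 \left(- \frac{1}{2}\right)}{47} - 46 = \left(- \frac{4}{47}\right) 0 - 46 = 0 - 46 = -46$)
$- L = \left(-1\right) \left(-46\right) = 46$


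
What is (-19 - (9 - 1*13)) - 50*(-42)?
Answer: 2085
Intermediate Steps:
(-19 - (9 - 1*13)) - 50*(-42) = (-19 - (9 - 13)) + 2100 = (-19 - 1*(-4)) + 2100 = (-19 + 4) + 2100 = -15 + 2100 = 2085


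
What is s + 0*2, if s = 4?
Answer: 4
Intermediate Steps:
s + 0*2 = 4 + 0*2 = 4 + 0 = 4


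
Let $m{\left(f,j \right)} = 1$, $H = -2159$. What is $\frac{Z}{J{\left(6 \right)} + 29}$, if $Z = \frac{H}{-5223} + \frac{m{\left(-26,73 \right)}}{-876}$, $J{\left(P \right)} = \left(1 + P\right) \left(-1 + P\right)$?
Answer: $\frac{628687}{97607424} \approx 0.006441$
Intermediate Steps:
$Z = \frac{628687}{1525116}$ ($Z = - \frac{2159}{-5223} + 1 \frac{1}{-876} = \left(-2159\right) \left(- \frac{1}{5223}\right) + 1 \left(- \frac{1}{876}\right) = \frac{2159}{5223} - \frac{1}{876} = \frac{628687}{1525116} \approx 0.41222$)
$\frac{Z}{J{\left(6 \right)} + 29} = \frac{1}{\left(-1 + 6^{2}\right) + 29} \cdot \frac{628687}{1525116} = \frac{1}{\left(-1 + 36\right) + 29} \cdot \frac{628687}{1525116} = \frac{1}{35 + 29} \cdot \frac{628687}{1525116} = \frac{1}{64} \cdot \frac{628687}{1525116} = \frac{628687}{97607424}$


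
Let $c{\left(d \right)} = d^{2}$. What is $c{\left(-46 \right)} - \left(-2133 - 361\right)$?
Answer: $4610$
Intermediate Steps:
$c{\left(-46 \right)} - \left(-2133 - 361\right) = \left(-46\right)^{2} - \left(-2133 - 361\right) = 2116 - -2494 = 2116 + 2494 = 4610$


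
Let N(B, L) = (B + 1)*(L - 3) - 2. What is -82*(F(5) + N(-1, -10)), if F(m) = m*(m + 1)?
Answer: -2296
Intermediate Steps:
F(m) = m*(1 + m)
N(B, L) = -2 + (1 + B)*(-3 + L) (N(B, L) = (1 + B)*(-3 + L) - 2 = -2 + (1 + B)*(-3 + L))
-82*(F(5) + N(-1, -10)) = -82*(5*(1 + 5) + (-5 - 10 - 3*(-1) - 1*(-10))) = -82*(5*6 + (-5 - 10 + 3 + 10)) = -82*(30 - 2) = -82*28 = -2296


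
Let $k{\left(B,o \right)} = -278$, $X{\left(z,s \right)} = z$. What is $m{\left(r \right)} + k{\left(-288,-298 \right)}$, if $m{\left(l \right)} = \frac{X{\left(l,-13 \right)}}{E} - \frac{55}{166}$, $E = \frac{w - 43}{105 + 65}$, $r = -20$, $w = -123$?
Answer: $- \frac{42803}{166} \approx -257.85$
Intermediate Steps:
$E = - \frac{83}{85}$ ($E = \frac{-123 - 43}{105 + 65} = - \frac{166}{170} = \left(-166\right) \frac{1}{170} = - \frac{83}{85} \approx -0.97647$)
$m{\left(l \right)} = - \frac{55}{166} - \frac{85 l}{83}$ ($m{\left(l \right)} = \frac{l}{- \frac{83}{85}} - \frac{55}{166} = l \left(- \frac{85}{83}\right) - \frac{55}{166} = - \frac{85 l}{83} - \frac{55}{166} = - \frac{55}{166} - \frac{85 l}{83}$)
$m{\left(r \right)} + k{\left(-288,-298 \right)} = \left(- \frac{55}{166} - - \frac{1700}{83}\right) - 278 = \left(- \frac{55}{166} + \frac{1700}{83}\right) - 278 = \frac{3345}{166} - 278 = - \frac{42803}{166}$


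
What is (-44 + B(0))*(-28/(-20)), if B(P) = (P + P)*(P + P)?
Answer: -308/5 ≈ -61.600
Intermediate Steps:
B(P) = 4*P**2 (B(P) = (2*P)*(2*P) = 4*P**2)
(-44 + B(0))*(-28/(-20)) = (-44 + 4*0**2)*(-28/(-20)) = (-44 + 4*0)*(-28*(-1/20)) = (-44 + 0)*(7/5) = -44*7/5 = -308/5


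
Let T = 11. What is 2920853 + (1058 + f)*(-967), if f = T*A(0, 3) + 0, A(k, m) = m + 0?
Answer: 1865856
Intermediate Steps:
A(k, m) = m
f = 33 (f = 11*3 + 0 = 33 + 0 = 33)
2920853 + (1058 + f)*(-967) = 2920853 + (1058 + 33)*(-967) = 2920853 + 1091*(-967) = 2920853 - 1054997 = 1865856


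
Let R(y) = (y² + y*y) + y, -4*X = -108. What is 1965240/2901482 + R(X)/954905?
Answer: 188092620297/277063966921 ≈ 0.67888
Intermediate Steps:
X = 27 (X = -¼*(-108) = 27)
R(y) = y + 2*y² (R(y) = (y² + y²) + y = 2*y² + y = y + 2*y²)
1965240/2901482 + R(X)/954905 = 1965240/2901482 + (27*(1 + 2*27))/954905 = 1965240*(1/2901482) + (27*(1 + 54))*(1/954905) = 982620/1450741 + (27*55)*(1/954905) = 982620/1450741 + 1485*(1/954905) = 982620/1450741 + 297/190981 = 188092620297/277063966921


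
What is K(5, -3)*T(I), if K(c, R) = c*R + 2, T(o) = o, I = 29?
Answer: -377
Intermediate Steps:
K(c, R) = 2 + R*c (K(c, R) = R*c + 2 = 2 + R*c)
K(5, -3)*T(I) = (2 - 3*5)*29 = (2 - 15)*29 = -13*29 = -377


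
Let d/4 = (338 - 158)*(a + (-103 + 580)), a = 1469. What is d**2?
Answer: 1963137254400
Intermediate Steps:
d = 1401120 (d = 4*((338 - 158)*(1469 + (-103 + 580))) = 4*(180*(1469 + 477)) = 4*(180*1946) = 4*350280 = 1401120)
d**2 = 1401120**2 = 1963137254400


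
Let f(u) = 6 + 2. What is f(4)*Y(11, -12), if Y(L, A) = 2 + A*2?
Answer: -176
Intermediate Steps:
f(u) = 8
Y(L, A) = 2 + 2*A
f(4)*Y(11, -12) = 8*(2 + 2*(-12)) = 8*(2 - 24) = 8*(-22) = -176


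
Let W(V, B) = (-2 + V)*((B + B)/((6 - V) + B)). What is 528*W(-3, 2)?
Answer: -960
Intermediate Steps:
W(V, B) = 2*B*(-2 + V)/(6 + B - V) (W(V, B) = (-2 + V)*((2*B)/(6 + B - V)) = (-2 + V)*(2*B/(6 + B - V)) = 2*B*(-2 + V)/(6 + B - V))
528*W(-3, 2) = 528*(2*2*(-2 - 3)/(6 + 2 - 1*(-3))) = 528*(2*2*(-5)/(6 + 2 + 3)) = 528*(2*2*(-5)/11) = 528*(2*2*(1/11)*(-5)) = 528*(-20/11) = -960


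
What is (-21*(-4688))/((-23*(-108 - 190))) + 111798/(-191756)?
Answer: 4527932799/328573906 ≈ 13.781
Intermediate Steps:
(-21*(-4688))/((-23*(-108 - 190))) + 111798/(-191756) = 98448/((-23*(-298))) + 111798*(-1/191756) = 98448/6854 - 55899/95878 = 98448*(1/6854) - 55899/95878 = 49224/3427 - 55899/95878 = 4527932799/328573906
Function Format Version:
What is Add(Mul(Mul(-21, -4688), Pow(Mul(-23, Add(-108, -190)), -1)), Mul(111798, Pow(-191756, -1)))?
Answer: Rational(4527932799, 328573906) ≈ 13.781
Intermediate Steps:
Add(Mul(Mul(-21, -4688), Pow(Mul(-23, Add(-108, -190)), -1)), Mul(111798, Pow(-191756, -1))) = Add(Mul(98448, Pow(Mul(-23, -298), -1)), Mul(111798, Rational(-1, 191756))) = Add(Mul(98448, Pow(6854, -1)), Rational(-55899, 95878)) = Add(Mul(98448, Rational(1, 6854)), Rational(-55899, 95878)) = Add(Rational(49224, 3427), Rational(-55899, 95878)) = Rational(4527932799, 328573906)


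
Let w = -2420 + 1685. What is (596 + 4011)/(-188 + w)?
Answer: -4607/923 ≈ -4.9913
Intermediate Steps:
w = -735
(596 + 4011)/(-188 + w) = (596 + 4011)/(-188 - 735) = 4607/(-923) = 4607*(-1/923) = -4607/923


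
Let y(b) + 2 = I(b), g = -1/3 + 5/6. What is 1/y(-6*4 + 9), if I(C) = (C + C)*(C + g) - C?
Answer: 1/448 ≈ 0.0022321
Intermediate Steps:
g = ½ (g = -1*⅓ + 5*(⅙) = -⅓ + ⅚ = ½ ≈ 0.50000)
I(C) = -C + 2*C*(½ + C) (I(C) = (C + C)*(C + ½) - C = (2*C)*(½ + C) - C = 2*C*(½ + C) - C = -C + 2*C*(½ + C))
y(b) = -2 + 2*b²
1/y(-6*4 + 9) = 1/(-2 + 2*(-6*4 + 9)²) = 1/(-2 + 2*(-24 + 9)²) = 1/(-2 + 2*(-15)²) = 1/(-2 + 2*225) = 1/(-2 + 450) = 1/448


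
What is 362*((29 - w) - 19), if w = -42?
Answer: 18824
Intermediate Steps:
362*((29 - w) - 19) = 362*((29 - 1*(-42)) - 19) = 362*((29 + 42) - 19) = 362*(71 - 19) = 362*52 = 18824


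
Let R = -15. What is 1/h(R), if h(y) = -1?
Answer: -1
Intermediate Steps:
1/h(R) = 1/(-1) = -1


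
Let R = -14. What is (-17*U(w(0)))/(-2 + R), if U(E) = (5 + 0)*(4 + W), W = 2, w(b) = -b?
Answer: 255/8 ≈ 31.875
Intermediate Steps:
U(E) = 30 (U(E) = (5 + 0)*(4 + 2) = 5*6 = 30)
(-17*U(w(0)))/(-2 + R) = (-17*30)/(-2 - 14) = -510/(-16) = -510*(-1/16) = 255/8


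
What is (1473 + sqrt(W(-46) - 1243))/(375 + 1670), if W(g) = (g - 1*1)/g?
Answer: 1473/2045 + I*sqrt(2628026)/94070 ≈ 0.72029 + 0.017233*I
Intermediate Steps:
W(g) = (-1 + g)/g (W(g) = (g - 1)/g = (-1 + g)/g)
(1473 + sqrt(W(-46) - 1243))/(375 + 1670) = (1473 + sqrt((-1 - 46)/(-46) - 1243))/(375 + 1670) = (1473 + sqrt(-1/46*(-47) - 1243))/2045 = (1473 + sqrt(47/46 - 1243))*(1/2045) = (1473 + sqrt(-57131/46))*(1/2045) = (1473 + I*sqrt(2628026)/46)*(1/2045) = 1473/2045 + I*sqrt(2628026)/94070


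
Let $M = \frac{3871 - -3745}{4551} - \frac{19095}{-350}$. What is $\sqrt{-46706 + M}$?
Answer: $\frac{i \sqrt{4734337909565670}}{318570} \approx 215.99 i$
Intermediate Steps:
$M = \frac{17913389}{318570}$ ($M = \left(3871 + 3745\right) \frac{1}{4551} - - \frac{3819}{70} = 7616 \cdot \frac{1}{4551} + \frac{3819}{70} = \frac{7616}{4551} + \frac{3819}{70} = \frac{17913389}{318570} \approx 56.231$)
$\sqrt{-46706 + M} = \sqrt{-46706 + \frac{17913389}{318570}} = \sqrt{- \frac{14861217031}{318570}} = \frac{i \sqrt{4734337909565670}}{318570}$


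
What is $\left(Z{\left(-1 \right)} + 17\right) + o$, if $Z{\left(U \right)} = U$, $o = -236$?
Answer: $-220$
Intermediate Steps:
$\left(Z{\left(-1 \right)} + 17\right) + o = \left(-1 + 17\right) - 236 = 16 - 236 = -220$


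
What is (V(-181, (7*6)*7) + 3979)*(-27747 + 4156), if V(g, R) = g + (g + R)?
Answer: -92264401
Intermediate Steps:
V(g, R) = R + 2*g (V(g, R) = g + (R + g) = R + 2*g)
(V(-181, (7*6)*7) + 3979)*(-27747 + 4156) = (((7*6)*7 + 2*(-181)) + 3979)*(-27747 + 4156) = ((42*7 - 362) + 3979)*(-23591) = ((294 - 362) + 3979)*(-23591) = (-68 + 3979)*(-23591) = 3911*(-23591) = -92264401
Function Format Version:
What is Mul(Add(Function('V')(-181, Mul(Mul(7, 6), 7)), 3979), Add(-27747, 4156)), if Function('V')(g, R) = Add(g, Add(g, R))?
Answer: -92264401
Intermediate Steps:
Function('V')(g, R) = Add(R, Mul(2, g)) (Function('V')(g, R) = Add(g, Add(R, g)) = Add(R, Mul(2, g)))
Mul(Add(Function('V')(-181, Mul(Mul(7, 6), 7)), 3979), Add(-27747, 4156)) = Mul(Add(Add(Mul(Mul(7, 6), 7), Mul(2, -181)), 3979), Add(-27747, 4156)) = Mul(Add(Add(Mul(42, 7), -362), 3979), -23591) = Mul(Add(Add(294, -362), 3979), -23591) = Mul(Add(-68, 3979), -23591) = Mul(3911, -23591) = -92264401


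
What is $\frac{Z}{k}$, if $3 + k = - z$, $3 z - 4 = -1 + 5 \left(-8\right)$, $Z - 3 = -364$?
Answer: $- \frac{1083}{28} \approx -38.679$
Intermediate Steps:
$Z = -361$ ($Z = 3 - 364 = -361$)
$z = - \frac{37}{3}$ ($z = \frac{4}{3} + \frac{-1 + 5 \left(-8\right)}{3} = \frac{4}{3} + \frac{-1 - 40}{3} = \frac{4}{3} + \frac{1}{3} \left(-41\right) = \frac{4}{3} - \frac{41}{3} = - \frac{37}{3} \approx -12.333$)
$k = \frac{28}{3}$ ($k = -3 - - \frac{37}{3} = -3 + \frac{37}{3} = \frac{28}{3} \approx 9.3333$)
$\frac{Z}{k} = - \frac{361}{\frac{28}{3}} = \left(-361\right) \frac{3}{28} = - \frac{1083}{28}$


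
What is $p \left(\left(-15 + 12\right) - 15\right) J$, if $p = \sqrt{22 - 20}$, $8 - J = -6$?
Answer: $- 252 \sqrt{2} \approx -356.38$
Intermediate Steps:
$J = 14$ ($J = 8 - -6 = 8 + 6 = 14$)
$p = \sqrt{2} \approx 1.4142$
$p \left(\left(-15 + 12\right) - 15\right) J = \sqrt{2} \left(\left(-15 + 12\right) - 15\right) 14 = \sqrt{2} \left(-3 - 15\right) 14 = \sqrt{2} \left(-18\right) 14 = - 18 \sqrt{2} \cdot 14 = - 252 \sqrt{2}$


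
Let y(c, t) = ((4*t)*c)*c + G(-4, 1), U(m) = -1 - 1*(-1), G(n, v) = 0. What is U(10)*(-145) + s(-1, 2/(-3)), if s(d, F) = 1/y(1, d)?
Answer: -¼ ≈ -0.25000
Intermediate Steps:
U(m) = 0 (U(m) = -1 + 1 = 0)
y(c, t) = 4*t*c² (y(c, t) = ((4*t)*c)*c + 0 = (4*c*t)*c + 0 = 4*t*c² + 0 = 4*t*c²)
s(d, F) = 1/(4*d) (s(d, F) = 1/(4*d*1²) = 1/(4*d*1) = 1/(4*d))
U(10)*(-145) + s(-1, 2/(-3)) = 0*(-145) + (¼)/(-1) = 0 + (¼)*(-1) = 0 - ¼ = -¼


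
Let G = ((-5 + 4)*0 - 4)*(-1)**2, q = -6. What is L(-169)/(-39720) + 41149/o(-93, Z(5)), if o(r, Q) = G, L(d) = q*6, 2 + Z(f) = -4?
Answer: -68101589/6620 ≈ -10287.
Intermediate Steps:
Z(f) = -6 (Z(f) = -2 - 4 = -6)
L(d) = -36 (L(d) = -6*6 = -36)
G = -4 (G = (-1*0 - 4)*1 = (0 - 4)*1 = -4*1 = -4)
o(r, Q) = -4
L(-169)/(-39720) + 41149/o(-93, Z(5)) = -36/(-39720) + 41149/(-4) = -36*(-1/39720) + 41149*(-1/4) = 3/3310 - 41149/4 = -68101589/6620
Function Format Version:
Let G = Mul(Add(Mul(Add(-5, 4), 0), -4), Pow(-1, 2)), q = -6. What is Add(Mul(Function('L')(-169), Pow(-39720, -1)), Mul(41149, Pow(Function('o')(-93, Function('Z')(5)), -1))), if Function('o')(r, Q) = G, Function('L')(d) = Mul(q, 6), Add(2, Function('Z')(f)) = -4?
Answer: Rational(-68101589, 6620) ≈ -10287.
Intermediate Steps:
Function('Z')(f) = -6 (Function('Z')(f) = Add(-2, -4) = -6)
Function('L')(d) = -36 (Function('L')(d) = Mul(-6, 6) = -36)
G = -4 (G = Mul(Add(Mul(-1, 0), -4), 1) = Mul(Add(0, -4), 1) = Mul(-4, 1) = -4)
Function('o')(r, Q) = -4
Add(Mul(Function('L')(-169), Pow(-39720, -1)), Mul(41149, Pow(Function('o')(-93, Function('Z')(5)), -1))) = Add(Mul(-36, Pow(-39720, -1)), Mul(41149, Pow(-4, -1))) = Add(Mul(-36, Rational(-1, 39720)), Mul(41149, Rational(-1, 4))) = Add(Rational(3, 3310), Rational(-41149, 4)) = Rational(-68101589, 6620)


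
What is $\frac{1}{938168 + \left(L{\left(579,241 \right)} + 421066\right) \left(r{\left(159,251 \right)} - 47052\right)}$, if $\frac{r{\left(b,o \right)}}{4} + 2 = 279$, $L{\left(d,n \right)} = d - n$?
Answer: $- \frac{1}{19360047208} \approx -5.1653 \cdot 10^{-11}$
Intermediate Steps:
$r{\left(b,o \right)} = 1108$ ($r{\left(b,o \right)} = -8 + 4 \cdot 279 = -8 + 1116 = 1108$)
$\frac{1}{938168 + \left(L{\left(579,241 \right)} + 421066\right) \left(r{\left(159,251 \right)} - 47052\right)} = \frac{1}{938168 + \left(\left(579 - 241\right) + 421066\right) \left(1108 - 47052\right)} = \frac{1}{938168 + \left(\left(579 - 241\right) + 421066\right) \left(-45944\right)} = \frac{1}{938168 + \left(338 + 421066\right) \left(-45944\right)} = \frac{1}{938168 + 421404 \left(-45944\right)} = \frac{1}{938168 - 19360985376} = \frac{1}{-19360047208} = - \frac{1}{19360047208}$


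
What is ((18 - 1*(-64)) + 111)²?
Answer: 37249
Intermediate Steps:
((18 - 1*(-64)) + 111)² = ((18 + 64) + 111)² = (82 + 111)² = 193² = 37249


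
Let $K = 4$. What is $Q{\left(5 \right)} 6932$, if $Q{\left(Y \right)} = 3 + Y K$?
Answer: $159436$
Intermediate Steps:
$Q{\left(Y \right)} = 3 + 4 Y$ ($Q{\left(Y \right)} = 3 + Y 4 = 3 + 4 Y$)
$Q{\left(5 \right)} 6932 = \left(3 + 4 \cdot 5\right) 6932 = \left(3 + 20\right) 6932 = 23 \cdot 6932 = 159436$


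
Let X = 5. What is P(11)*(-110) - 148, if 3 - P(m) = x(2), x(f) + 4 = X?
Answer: -368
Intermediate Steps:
x(f) = 1 (x(f) = -4 + 5 = 1)
P(m) = 2 (P(m) = 3 - 1*1 = 3 - 1 = 2)
P(11)*(-110) - 148 = 2*(-110) - 148 = -220 - 148 = -368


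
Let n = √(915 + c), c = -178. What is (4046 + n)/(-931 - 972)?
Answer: -4046/1903 - √737/1903 ≈ -2.1404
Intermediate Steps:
n = √737 (n = √(915 - 178) = √737 ≈ 27.148)
(4046 + n)/(-931 - 972) = (4046 + √737)/(-931 - 972) = (4046 + √737)/(-1903) = (4046 + √737)*(-1/1903) = -4046/1903 - √737/1903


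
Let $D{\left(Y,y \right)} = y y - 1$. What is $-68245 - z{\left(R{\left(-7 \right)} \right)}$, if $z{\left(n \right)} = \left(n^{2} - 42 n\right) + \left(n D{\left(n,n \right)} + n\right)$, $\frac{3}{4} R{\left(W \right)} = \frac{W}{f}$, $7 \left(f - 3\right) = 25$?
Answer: $- \frac{22438414465}{328509} \approx -68304.0$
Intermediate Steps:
$f = \frac{46}{7}$ ($f = 3 + \frac{1}{7} \cdot 25 = 3 + \frac{25}{7} = \frac{46}{7} \approx 6.5714$)
$D{\left(Y,y \right)} = -1 + y^{2}$ ($D{\left(Y,y \right)} = y^{2} - 1 = -1 + y^{2}$)
$R{\left(W \right)} = \frac{14 W}{69}$ ($R{\left(W \right)} = \frac{4 \frac{W}{\frac{46}{7}}}{3} = \frac{4 W \frac{7}{46}}{3} = \frac{4 \frac{7 W}{46}}{3} = \frac{14 W}{69}$)
$z{\left(n \right)} = n^{2} - 41 n + n \left(-1 + n^{2}\right)$ ($z{\left(n \right)} = \left(n^{2} - 42 n\right) + \left(n \left(-1 + n^{2}\right) + n\right) = \left(n^{2} - 42 n\right) + \left(n + n \left(-1 + n^{2}\right)\right) = n^{2} - 41 n + n \left(-1 + n^{2}\right)$)
$-68245 - z{\left(R{\left(-7 \right)} \right)} = -68245 - \frac{14}{69} \left(-7\right) \left(-42 + \frac{14}{69} \left(-7\right) + \left(\frac{14}{69} \left(-7\right)\right)^{2}\right) = -68245 - - \frac{98 \left(-42 - \frac{98}{69} + \left(- \frac{98}{69}\right)^{2}\right)}{69} = -68245 - - \frac{98 \left(-42 - \frac{98}{69} + \frac{9604}{4761}\right)}{69} = -68245 - \left(- \frac{98}{69}\right) \left(- \frac{197120}{4761}\right) = -68245 - \frac{19317760}{328509} = - \frac{22438414465}{328509}$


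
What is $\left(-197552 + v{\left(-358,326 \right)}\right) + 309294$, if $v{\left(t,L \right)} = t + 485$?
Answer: $111869$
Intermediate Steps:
$v{\left(t,L \right)} = 485 + t$
$\left(-197552 + v{\left(-358,326 \right)}\right) + 309294 = \left(-197552 + \left(485 - 358\right)\right) + 309294 = \left(-197552 + 127\right) + 309294 = -197425 + 309294 = 111869$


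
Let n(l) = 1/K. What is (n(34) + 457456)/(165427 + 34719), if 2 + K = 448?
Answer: 204025377/89265116 ≈ 2.2856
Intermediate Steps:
K = 446 (K = -2 + 448 = 446)
n(l) = 1/446
(n(34) + 457456)/(165427 + 34719) = (1/446 + 457456)/(165427 + 34719) = (204025377/446)/200146 = (204025377/446)*(1/200146) = 204025377/89265116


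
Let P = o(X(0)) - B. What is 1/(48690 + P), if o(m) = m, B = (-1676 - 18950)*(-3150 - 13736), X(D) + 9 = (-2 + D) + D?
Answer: -1/348241957 ≈ -2.8716e-9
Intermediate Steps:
X(D) = -11 + 2*D (X(D) = -9 + ((-2 + D) + D) = -9 + (-2 + 2*D) = -11 + 2*D)
B = 348290636 (B = -20626*(-16886) = 348290636)
P = -348290647 (P = (-11 + 2*0) - 1*348290636 = (-11 + 0) - 348290636 = -11 - 348290636 = -348290647)
1/(48690 + P) = 1/(48690 - 348290647) = 1/(-348241957) = -1/348241957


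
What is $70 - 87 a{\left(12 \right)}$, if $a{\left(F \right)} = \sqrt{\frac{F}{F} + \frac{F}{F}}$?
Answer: $70 - 87 \sqrt{2} \approx -53.037$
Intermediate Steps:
$a{\left(F \right)} = \sqrt{2}$ ($a{\left(F \right)} = \sqrt{1 + 1} = \sqrt{2}$)
$70 - 87 a{\left(12 \right)} = 70 - 87 \sqrt{2}$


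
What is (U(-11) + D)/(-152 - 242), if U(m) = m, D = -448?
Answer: 459/394 ≈ 1.1650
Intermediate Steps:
(U(-11) + D)/(-152 - 242) = (-11 - 448)/(-152 - 242) = -459/(-394) = -459*(-1/394) = 459/394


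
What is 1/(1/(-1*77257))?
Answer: -77257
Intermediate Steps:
1/(1/(-1*77257)) = 1/(1/(-77257)) = 1/(-1/77257) = -77257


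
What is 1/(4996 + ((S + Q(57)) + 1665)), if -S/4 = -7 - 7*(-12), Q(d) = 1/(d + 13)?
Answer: 70/444711 ≈ 0.00015741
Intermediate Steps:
Q(d) = 1/(13 + d)
S = -308 (S = -4*(-7 - 7*(-12)) = -4*(-7 + 84) = -4*77 = -308)
1/(4996 + ((S + Q(57)) + 1665)) = 1/(4996 + ((-308 + 1/(13 + 57)) + 1665)) = 1/(4996 + ((-308 + 1/70) + 1665)) = 1/(4996 + (-21559/70 + 1665)) = 1/(4996 + 94991/70) = 1/(444711/70) = 70/444711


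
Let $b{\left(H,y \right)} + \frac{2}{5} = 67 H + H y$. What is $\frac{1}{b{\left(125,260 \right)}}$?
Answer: $\frac{5}{204373} \approx 2.4465 \cdot 10^{-5}$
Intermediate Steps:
$b{\left(H,y \right)} = - \frac{2}{5} + 67 H + H y$ ($b{\left(H,y \right)} = - \frac{2}{5} + \left(67 H + H y\right) = - \frac{2}{5} + 67 H + H y$)
$\frac{1}{b{\left(125,260 \right)}} = \frac{1}{- \frac{2}{5} + 67 \cdot 125 + 125 \cdot 260} = \frac{1}{- \frac{2}{5} + 8375 + 32500} = \frac{1}{\frac{204373}{5}} = \frac{5}{204373}$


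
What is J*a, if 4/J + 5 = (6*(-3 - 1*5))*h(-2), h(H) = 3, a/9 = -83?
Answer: 2988/149 ≈ 20.054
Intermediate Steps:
a = -747 (a = 9*(-83) = -747)
J = -4/149 (J = 4/(-5 + (6*(-3 - 1*5))*3) = 4/(-5 + (6*(-3 - 5))*3) = 4/(-5 + (6*(-8))*3) = 4/(-5 - 48*3) = 4/(-5 - 144) = 4/(-149) = 4*(-1/149) = -4/149 ≈ -0.026846)
J*a = -4/149*(-747) = 2988/149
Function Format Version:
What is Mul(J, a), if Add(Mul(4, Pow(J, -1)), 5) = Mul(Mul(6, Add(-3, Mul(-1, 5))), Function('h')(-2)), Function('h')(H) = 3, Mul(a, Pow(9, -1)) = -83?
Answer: Rational(2988, 149) ≈ 20.054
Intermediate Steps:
a = -747 (a = Mul(9, -83) = -747)
J = Rational(-4, 149) (J = Mul(4, Pow(Add(-5, Mul(Mul(6, Add(-3, Mul(-1, 5))), 3)), -1)) = Mul(4, Pow(Add(-5, Mul(Mul(6, Add(-3, -5)), 3)), -1)) = Mul(4, Pow(Add(-5, Mul(Mul(6, -8), 3)), -1)) = Mul(4, Pow(Add(-5, Mul(-48, 3)), -1)) = Mul(4, Pow(Add(-5, -144), -1)) = Mul(4, Pow(-149, -1)) = Mul(4, Rational(-1, 149)) = Rational(-4, 149) ≈ -0.026846)
Mul(J, a) = Mul(Rational(-4, 149), -747) = Rational(2988, 149)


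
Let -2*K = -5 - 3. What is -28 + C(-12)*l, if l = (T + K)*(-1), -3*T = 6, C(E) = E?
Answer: -4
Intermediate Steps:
K = 4 (K = -(-5 - 3)/2 = -1/2*(-8) = 4)
T = -2 (T = -1/3*6 = -2)
l = -2 (l = (-2 + 4)*(-1) = 2*(-1) = -2)
-28 + C(-12)*l = -28 - 12*(-2) = -28 + 24 = -4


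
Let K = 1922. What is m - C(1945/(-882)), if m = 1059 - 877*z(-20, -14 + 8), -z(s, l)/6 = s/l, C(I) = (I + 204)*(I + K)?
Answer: -286902708121/777924 ≈ -3.6881e+5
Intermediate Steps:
C(I) = (204 + I)*(1922 + I) (C(I) = (I + 204)*(I + 1922) = (204 + I)*(1922 + I))
z(s, l) = -6*s/l
m = 18599 (m = 1059 - (-5262)*(-20)/(-14 + 8) = 1059 - (-5262)*(-20)/(-6) = 1059 - (-5262)*(-20)*(-1)/6 = 1059 - 877*(-20) = 1059 + 17540 = 18599)
m - C(1945/(-882)) = 18599 - (392088 + (1945/(-882))² + 2126*(1945/(-882))) = 18599 - (392088 + (1945*(-1/882))² + 2126*(1945*(-1/882))) = 18599 - (392088 + (-1945/882)² + 2126*(-1945/882)) = 18599 - (392088 + 3783025/777924 - 2067535/441) = 18599 - 1*301371316597/777924 = 18599 - 301371316597/777924 = -286902708121/777924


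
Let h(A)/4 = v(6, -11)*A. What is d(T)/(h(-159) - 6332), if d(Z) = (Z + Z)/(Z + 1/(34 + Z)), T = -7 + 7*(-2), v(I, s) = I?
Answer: -273/1380128 ≈ -0.00019781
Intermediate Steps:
h(A) = 24*A (h(A) = 4*(6*A) = 24*A)
T = -21 (T = -7 - 14 = -21)
d(Z) = 2*Z/(Z + 1/(34 + Z)) (d(Z) = (2*Z)/(Z + 1/(34 + Z)) = 2*Z/(Z + 1/(34 + Z)))
d(T)/(h(-159) - 6332) = (2*(-21)*(34 - 21)/(1 + (-21)² + 34*(-21)))/(24*(-159) - 6332) = (2*(-21)*13/(1 + 441 - 714))/(-3816 - 6332) = (2*(-21)*13/(-272))/(-10148) = (2*(-21)*(-1/272)*13)*(-1/10148) = (273/136)*(-1/10148) = -273/1380128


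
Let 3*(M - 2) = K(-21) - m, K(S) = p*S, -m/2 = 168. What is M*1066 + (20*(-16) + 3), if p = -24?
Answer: 300295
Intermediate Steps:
m = -336 (m = -2*168 = -336)
K(S) = -24*S
M = 282 (M = 2 + (-24*(-21) - 1*(-336))/3 = 2 + (504 + 336)/3 = 2 + (⅓)*840 = 2 + 280 = 282)
M*1066 + (20*(-16) + 3) = 282*1066 + (20*(-16) + 3) = 300612 + (-320 + 3) = 300612 - 317 = 300295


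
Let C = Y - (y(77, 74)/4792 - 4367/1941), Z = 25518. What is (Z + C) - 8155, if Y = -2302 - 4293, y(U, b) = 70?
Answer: 50088443845/4650636 ≈ 10770.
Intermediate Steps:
Y = -6595
C = -30660549023/4650636 (C = -6595 - (70/4792 - 4367/1941) = -6595 - (70*(1/4792) - 4367*1/1941) = -6595 - (35/2396 - 4367/1941) = -6595 - 1*(-10395397/4650636) = -6595 + 10395397/4650636 = -30660549023/4650636 ≈ -6592.8)
(Z + C) - 8155 = (25518 - 30660549023/4650636) - 8155 = 88014380425/4650636 - 8155 = 50088443845/4650636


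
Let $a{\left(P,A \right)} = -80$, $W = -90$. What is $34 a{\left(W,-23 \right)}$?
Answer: $-2720$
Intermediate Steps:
$34 a{\left(W,-23 \right)} = 34 \left(-80\right) = -2720$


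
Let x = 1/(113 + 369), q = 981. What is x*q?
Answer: 981/482 ≈ 2.0353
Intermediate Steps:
x = 1/482 ≈ 0.0020747
x*q = (1/482)*981 = 981/482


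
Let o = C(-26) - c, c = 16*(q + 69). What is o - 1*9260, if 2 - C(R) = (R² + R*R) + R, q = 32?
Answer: -12200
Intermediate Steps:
C(R) = 2 - R - 2*R² (C(R) = 2 - ((R² + R*R) + R) = 2 - ((R² + R²) + R) = 2 - (2*R² + R) = 2 - (R + 2*R²) = 2 + (-R - 2*R²) = 2 - R - 2*R²)
c = 1616 (c = 16*(32 + 69) = 16*101 = 1616)
o = -2940 (o = (2 - 1*(-26) - 2*(-26)²) - 1*1616 = (2 + 26 - 2*676) - 1616 = (2 + 26 - 1352) - 1616 = -1324 - 1616 = -2940)
o - 1*9260 = -2940 - 1*9260 = -2940 - 9260 = -12200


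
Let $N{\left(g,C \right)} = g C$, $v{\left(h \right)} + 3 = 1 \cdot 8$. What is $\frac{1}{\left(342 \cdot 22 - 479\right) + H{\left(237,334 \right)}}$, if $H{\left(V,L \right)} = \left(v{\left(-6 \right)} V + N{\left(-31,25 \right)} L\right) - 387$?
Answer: $- \frac{1}{251007} \approx -3.984 \cdot 10^{-6}$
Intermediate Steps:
$v{\left(h \right)} = 5$ ($v{\left(h \right)} = -3 + 1 \cdot 8 = -3 + 8 = 5$)
$N{\left(g,C \right)} = C g$
$H{\left(V,L \right)} = -387 - 775 L + 5 V$ ($H{\left(V,L \right)} = \left(5 V + 25 \left(-31\right) L\right) - 387 = \left(5 V - 775 L\right) - 387 = \left(- 775 L + 5 V\right) - 387 = -387 - 775 L + 5 V$)
$\frac{1}{\left(342 \cdot 22 - 479\right) + H{\left(237,334 \right)}} = \frac{1}{\left(342 \cdot 22 - 479\right) - 258052} = \frac{1}{\left(7524 - 479\right) - 258052} = \frac{1}{7045 - 258052} = \frac{1}{-251007} = - \frac{1}{251007}$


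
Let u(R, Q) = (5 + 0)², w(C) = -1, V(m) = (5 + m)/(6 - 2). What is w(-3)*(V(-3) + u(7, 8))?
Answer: -51/2 ≈ -25.500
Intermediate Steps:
V(m) = 5/4 + m/4 (V(m) = (5 + m)/4 = (5 + m)*(¼) = 5/4 + m/4)
u(R, Q) = 25 (u(R, Q) = 5² = 25)
w(-3)*(V(-3) + u(7, 8)) = -((5/4 + (¼)*(-3)) + 25) = -((5/4 - ¾) + 25) = -(½ + 25) = -1*51/2 = -51/2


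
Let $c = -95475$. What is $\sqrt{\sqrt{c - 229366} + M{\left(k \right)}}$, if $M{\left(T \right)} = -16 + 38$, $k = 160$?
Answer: $\sqrt{22 + i \sqrt{324841}} \approx 17.21 + 16.559 i$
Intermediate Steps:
$M{\left(T \right)} = 22$
$\sqrt{\sqrt{c - 229366} + M{\left(k \right)}} = \sqrt{\sqrt{-95475 - 229366} + 22} = \sqrt{\sqrt{-324841} + 22} = \sqrt{i \sqrt{324841} + 22} = \sqrt{22 + i \sqrt{324841}}$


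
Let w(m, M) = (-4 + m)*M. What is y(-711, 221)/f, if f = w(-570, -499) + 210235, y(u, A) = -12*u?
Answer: 8532/496661 ≈ 0.017179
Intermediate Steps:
w(m, M) = M*(-4 + m)
f = 496661 (f = -499*(-4 - 570) + 210235 = -499*(-574) + 210235 = 286426 + 210235 = 496661)
y(-711, 221)/f = -12*(-711)/496661 = 8532*(1/496661) = 8532/496661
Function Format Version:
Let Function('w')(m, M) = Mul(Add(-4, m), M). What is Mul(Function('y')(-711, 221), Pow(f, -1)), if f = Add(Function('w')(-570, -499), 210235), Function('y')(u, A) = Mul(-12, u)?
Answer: Rational(8532, 496661) ≈ 0.017179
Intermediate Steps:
Function('w')(m, M) = Mul(M, Add(-4, m))
f = 496661 (f = Add(Mul(-499, Add(-4, -570)), 210235) = Add(Mul(-499, -574), 210235) = Add(286426, 210235) = 496661)
Mul(Function('y')(-711, 221), Pow(f, -1)) = Mul(Mul(-12, -711), Pow(496661, -1)) = Mul(8532, Rational(1, 496661)) = Rational(8532, 496661)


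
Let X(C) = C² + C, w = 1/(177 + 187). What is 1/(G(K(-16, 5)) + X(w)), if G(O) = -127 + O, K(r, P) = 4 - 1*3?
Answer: -132496/16694131 ≈ -0.0079367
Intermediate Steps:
w = 1/364 ≈ 0.0027473
K(r, P) = 1 (K(r, P) = 4 - 3 = 1)
X(C) = C + C²
1/(G(K(-16, 5)) + X(w)) = 1/((-127 + 1) + (1 + 1/364)/364) = 1/(-126 + (1/364)*(365/364)) = 1/(-126 + 365/132496) = 1/(-16694131/132496) = -132496/16694131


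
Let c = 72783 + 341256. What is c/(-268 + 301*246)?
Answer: 414039/73778 ≈ 5.6120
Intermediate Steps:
c = 414039
c/(-268 + 301*246) = 414039/(-268 + 301*246) = 414039/(-268 + 74046) = 414039/73778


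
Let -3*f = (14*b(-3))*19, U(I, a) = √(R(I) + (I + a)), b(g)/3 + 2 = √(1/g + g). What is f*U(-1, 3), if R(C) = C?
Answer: 532 - 266*I*√30/3 ≈ 532.0 - 485.65*I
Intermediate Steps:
b(g) = -6 + 3*√(g + 1/g) (b(g) = -6 + 3*√(1/g + g) = -6 + 3*√(g + 1/g))
U(I, a) = √(a + 2*I) (U(I, a) = √(I + (I + a)) = √(a + 2*I))
f = 532 - 266*I*√30/3 (f = -14*(-6 + 3*√(-3 + 1/(-3)))*19/3 = -14*(-6 + 3*√(-3 - ⅓))*19/3 = -14*(-6 + 3*√(-10/3))*19/3 = -14*(-6 + 3*(I*√30/3))*19/3 = -14*(-6 + I*√30)*19/3 = -(-84 + 14*I*√30)*19/3 = -(-1596 + 266*I*√30)/3 = 532 - 266*I*√30/3 ≈ 532.0 - 485.65*I)
f*U(-1, 3) = (532 - 266*I*√30/3)*√(3 + 2*(-1)) = (532 - 266*I*√30/3)*√(3 - 2) = (532 - 266*I*√30/3)*√1 = (532 - 266*I*√30/3)*1 = 532 - 266*I*√30/3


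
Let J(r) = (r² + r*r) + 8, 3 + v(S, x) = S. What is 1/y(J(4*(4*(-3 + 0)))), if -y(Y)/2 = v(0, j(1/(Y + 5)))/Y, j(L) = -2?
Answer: 2308/3 ≈ 769.33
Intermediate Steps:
v(S, x) = -3 + S
J(r) = 8 + 2*r² (J(r) = (r² + r²) + 8 = 2*r² + 8 = 8 + 2*r²)
y(Y) = 6/Y (y(Y) = -2*(-3 + 0)/Y = -(-6)/Y = 6/Y)
1/y(J(4*(4*(-3 + 0)))) = 1/(6/(8 + 2*(4*(4*(-3 + 0)))²)) = 1/(6/(8 + 2*(4*(4*(-3)))²)) = 1/(6/(8 + 2*(4*(-12))²)) = 1/(6/(8 + 2*(-48)²)) = 1/(6/(8 + 2*2304)) = 1/(6/(8 + 4608)) = 1/(6/4616) = 1/(6*(1/4616)) = 1/(3/2308) = 2308/3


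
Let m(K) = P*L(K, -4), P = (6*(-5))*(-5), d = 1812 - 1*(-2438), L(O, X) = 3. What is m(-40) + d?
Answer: 4700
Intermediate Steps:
d = 4250 (d = 1812 + 2438 = 4250)
P = 150 (P = -30*(-5) = 150)
m(K) = 450 (m(K) = 150*3 = 450)
m(-40) + d = 450 + 4250 = 4700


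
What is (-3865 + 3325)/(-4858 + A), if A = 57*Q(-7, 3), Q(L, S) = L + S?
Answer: 270/2543 ≈ 0.10617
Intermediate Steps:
A = -228 (A = 57*(-7 + 3) = 57*(-4) = -228)
(-3865 + 3325)/(-4858 + A) = (-3865 + 3325)/(-4858 - 228) = -540/(-5086) = -540*(-1/5086) = 270/2543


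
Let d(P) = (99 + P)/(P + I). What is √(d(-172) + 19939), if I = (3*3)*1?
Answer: √529771190/163 ≈ 141.21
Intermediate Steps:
I = 9 (I = 9*1 = 9)
d(P) = (99 + P)/(9 + P) (d(P) = (99 + P)/(P + 9) = (99 + P)/(9 + P))
√(d(-172) + 19939) = √((99 - 172)/(9 - 172) + 19939) = √(-73/(-163) + 19939) = √(-1/163*(-73) + 19939) = √(73/163 + 19939) = √(3250130/163) = √529771190/163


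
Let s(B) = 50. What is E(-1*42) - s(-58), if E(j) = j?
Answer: -92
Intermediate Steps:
E(-1*42) - s(-58) = -1*42 - 1*50 = -42 - 50 = -92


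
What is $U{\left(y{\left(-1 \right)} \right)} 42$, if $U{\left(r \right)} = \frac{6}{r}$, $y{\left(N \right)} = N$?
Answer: $-252$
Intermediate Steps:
$U{\left(y{\left(-1 \right)} \right)} 42 = \frac{6}{-1} \cdot 42 = 6 \left(-1\right) 42 = \left(-6\right) 42 = -252$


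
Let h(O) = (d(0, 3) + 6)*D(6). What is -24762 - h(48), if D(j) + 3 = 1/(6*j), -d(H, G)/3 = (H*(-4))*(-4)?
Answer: -148465/6 ≈ -24744.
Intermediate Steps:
d(H, G) = -48*H (d(H, G) = -3*H*(-4)*(-4) = -3*(-4*H)*(-4) = -48*H)
D(j) = -3 + 1/(6*j)
h(O) = -107/6 (h(O) = (-48*0 + 6)*(-3 + (⅙)/6) = (0 + 6)*(-3 + (⅙)*(⅙)) = 6*(-3 + 1/36) = 6*(-107/36) = -107/6)
-24762 - h(48) = -24762 - 1*(-107/6) = -24762 + 107/6 = -148465/6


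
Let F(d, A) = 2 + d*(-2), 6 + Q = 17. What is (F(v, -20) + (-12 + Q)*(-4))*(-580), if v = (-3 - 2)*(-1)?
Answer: 2320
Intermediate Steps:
Q = 11 (Q = -6 + 17 = 11)
v = 5 (v = -5*(-1) = 5)
F(d, A) = 2 - 2*d
(F(v, -20) + (-12 + Q)*(-4))*(-580) = ((2 - 2*5) + (-12 + 11)*(-4))*(-580) = ((2 - 10) - 1*(-4))*(-580) = (-8 + 4)*(-580) = -4*(-580) = 2320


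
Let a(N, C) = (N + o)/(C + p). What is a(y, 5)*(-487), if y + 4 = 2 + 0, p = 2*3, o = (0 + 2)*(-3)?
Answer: 3896/11 ≈ 354.18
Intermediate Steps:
o = -6 (o = 2*(-3) = -6)
p = 6
y = -2 (y = -4 + (2 + 0) = -4 + 2 = -2)
a(N, C) = (-6 + N)/(6 + C) (a(N, C) = (N - 6)/(C + 6) = (-6 + N)/(6 + C))
a(y, 5)*(-487) = ((-6 - 2)/(6 + 5))*(-487) = (-8/11)*(-487) = ((1/11)*(-8))*(-487) = -8/11*(-487) = 3896/11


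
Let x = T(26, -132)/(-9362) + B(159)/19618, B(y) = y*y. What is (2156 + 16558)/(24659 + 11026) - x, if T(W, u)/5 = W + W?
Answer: -804475169591/1092339950910 ≈ -0.73647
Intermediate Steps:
B(y) = y**2
T(W, u) = 10*W (T(W, u) = 5*(W + W) = 5*(2*W) = 10*W)
x = 115790021/91831858 (x = (10*26)/(-9362) + 159**2/19618 = 260*(-1/9362) + 25281*(1/19618) = -130/4681 + 25281/19618 = 115790021/91831858 ≈ 1.2609)
(2156 + 16558)/(24659 + 11026) - x = (2156 + 16558)/(24659 + 11026) - 1*115790021/91831858 = 18714/35685 - 115790021/91831858 = 18714*(1/35685) - 115790021/91831858 = 6238/11895 - 115790021/91831858 = -804475169591/1092339950910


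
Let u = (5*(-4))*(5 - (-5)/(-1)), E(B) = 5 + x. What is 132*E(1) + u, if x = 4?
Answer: 1188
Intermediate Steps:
E(B) = 9 (E(B) = 5 + 4 = 9)
u = 0 (u = -20*(5 - (-5)*(-1)) = -20*(5 - 1*5) = -20*(5 - 5) = -20*0 = 0)
132*E(1) + u = 132*9 + 0 = 1188 + 0 = 1188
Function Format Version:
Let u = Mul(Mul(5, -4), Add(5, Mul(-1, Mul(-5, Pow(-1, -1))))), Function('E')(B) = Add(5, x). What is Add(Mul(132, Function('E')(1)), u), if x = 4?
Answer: 1188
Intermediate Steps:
Function('E')(B) = 9 (Function('E')(B) = Add(5, 4) = 9)
u = 0 (u = Mul(-20, Add(5, Mul(-1, Mul(-5, -1)))) = Mul(-20, Add(5, Mul(-1, 5))) = Mul(-20, Add(5, -5)) = Mul(-20, 0) = 0)
Add(Mul(132, Function('E')(1)), u) = Add(Mul(132, 9), 0) = Add(1188, 0) = 1188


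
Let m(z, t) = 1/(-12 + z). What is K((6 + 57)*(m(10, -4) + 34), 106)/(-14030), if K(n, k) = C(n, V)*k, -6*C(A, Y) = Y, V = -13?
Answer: -689/42090 ≈ -0.016370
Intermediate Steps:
C(A, Y) = -Y/6
K(n, k) = 13*k/6 (K(n, k) = (-1/6*(-13))*k = 13*k/6)
K((6 + 57)*(m(10, -4) + 34), 106)/(-14030) = ((13/6)*106)/(-14030) = (689/3)*(-1/14030) = -689/42090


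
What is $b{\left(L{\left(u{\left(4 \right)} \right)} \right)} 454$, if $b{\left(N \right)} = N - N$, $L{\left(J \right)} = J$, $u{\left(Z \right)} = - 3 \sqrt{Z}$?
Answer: $0$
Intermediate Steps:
$b{\left(N \right)} = 0$
$b{\left(L{\left(u{\left(4 \right)} \right)} \right)} 454 = 0 \cdot 454 = 0$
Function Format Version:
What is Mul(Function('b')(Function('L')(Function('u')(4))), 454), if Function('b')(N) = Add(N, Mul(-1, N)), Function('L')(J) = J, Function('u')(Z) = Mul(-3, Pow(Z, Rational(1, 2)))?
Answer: 0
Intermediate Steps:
Function('b')(N) = 0
Mul(Function('b')(Function('L')(Function('u')(4))), 454) = Mul(0, 454) = 0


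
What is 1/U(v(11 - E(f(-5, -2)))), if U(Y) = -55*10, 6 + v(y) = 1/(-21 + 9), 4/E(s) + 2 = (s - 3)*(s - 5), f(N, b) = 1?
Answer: -1/550 ≈ -0.0018182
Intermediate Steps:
E(s) = 4/(-2 + (-5 + s)*(-3 + s)) (E(s) = 4/(-2 + (s - 3)*(s - 5)) = 4/(-2 + (-3 + s)*(-5 + s)) = 4/(-2 + (-5 + s)*(-3 + s)))
v(y) = -73/12 (v(y) = -6 + 1/(-21 + 9) = -6 + 1/(-12) = -6 - 1/12 = -73/12)
U(Y) = -550
1/U(v(11 - E(f(-5, -2)))) = 1/(-550) = -1/550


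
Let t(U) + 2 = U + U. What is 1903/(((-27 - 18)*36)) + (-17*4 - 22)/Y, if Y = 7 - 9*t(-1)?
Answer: -227629/69660 ≈ -3.2677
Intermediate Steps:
t(U) = -2 + 2*U (t(U) = -2 + (U + U) = -2 + 2*U)
Y = 43 (Y = 7 - 9*(-2 + 2*(-1)) = 7 - 9*(-2 - 2) = 7 - 9*(-4) = 7 + 36 = 43)
1903/(((-27 - 18)*36)) + (-17*4 - 22)/Y = 1903/(((-27 - 18)*36)) + (-17*4 - 22)/43 = 1903/((-45*36)) + (-68 - 22)*(1/43) = 1903/(-1620) - 90*1/43 = 1903*(-1/1620) - 90/43 = -1903/1620 - 90/43 = -227629/69660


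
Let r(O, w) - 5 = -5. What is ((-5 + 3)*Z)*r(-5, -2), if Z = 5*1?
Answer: 0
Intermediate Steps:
r(O, w) = 0 (r(O, w) = 5 - 5 = 0)
Z = 5
((-5 + 3)*Z)*r(-5, -2) = ((-5 + 3)*5)*0 = -2*5*0 = -10*0 = 0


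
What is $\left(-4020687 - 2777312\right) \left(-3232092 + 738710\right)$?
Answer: $16950008342618$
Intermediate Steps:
$\left(-4020687 - 2777312\right) \left(-3232092 + 738710\right) = \left(-4020687 - 2777312\right) \left(-2493382\right) = \left(-6797999\right) \left(-2493382\right) = 16950008342618$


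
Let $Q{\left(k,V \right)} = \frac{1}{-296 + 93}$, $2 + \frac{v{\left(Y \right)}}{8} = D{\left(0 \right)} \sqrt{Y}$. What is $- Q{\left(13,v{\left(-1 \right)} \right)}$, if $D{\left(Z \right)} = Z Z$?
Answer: $\frac{1}{203} \approx 0.0049261$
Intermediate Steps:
$D{\left(Z \right)} = Z^{2}$
$v{\left(Y \right)} = -16$ ($v{\left(Y \right)} = -16 + 8 \cdot 0^{2} \sqrt{Y} = -16 + 8 \cdot 0 \sqrt{Y} = -16 + 8 \cdot 0 = -16 + 0 = -16$)
$Q{\left(k,V \right)} = - \frac{1}{203}$ ($Q{\left(k,V \right)} = \frac{1}{-203} = - \frac{1}{203}$)
$- Q{\left(13,v{\left(-1 \right)} \right)} = \left(-1\right) \left(- \frac{1}{203}\right) = \frac{1}{203}$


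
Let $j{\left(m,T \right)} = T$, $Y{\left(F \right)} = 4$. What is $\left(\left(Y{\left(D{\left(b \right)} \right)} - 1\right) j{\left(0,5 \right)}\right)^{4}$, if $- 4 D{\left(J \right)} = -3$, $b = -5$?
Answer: $50625$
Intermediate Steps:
$D{\left(J \right)} = \frac{3}{4}$ ($D{\left(J \right)} = \left(- \frac{1}{4}\right) \left(-3\right) = \frac{3}{4}$)
$\left(\left(Y{\left(D{\left(b \right)} \right)} - 1\right) j{\left(0,5 \right)}\right)^{4} = \left(\left(4 - 1\right) 5\right)^{4} = \left(3 \cdot 5\right)^{4} = 15^{4} = 50625$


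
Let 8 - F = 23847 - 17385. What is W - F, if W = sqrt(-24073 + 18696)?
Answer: 6454 + I*sqrt(5377) ≈ 6454.0 + 73.328*I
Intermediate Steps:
F = -6454 (F = 8 - (23847 - 17385) = 8 - 1*6462 = 8 - 6462 = -6454)
W = I*sqrt(5377) (W = sqrt(-5377) = I*sqrt(5377) ≈ 73.328*I)
W - F = I*sqrt(5377) - 1*(-6454) = I*sqrt(5377) + 6454 = 6454 + I*sqrt(5377)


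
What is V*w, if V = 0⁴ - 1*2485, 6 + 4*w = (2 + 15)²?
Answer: -703255/4 ≈ -1.7581e+5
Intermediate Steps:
w = 283/4 (w = -3/2 + (2 + 15)²/4 = -3/2 + (¼)*17² = -3/2 + (¼)*289 = -3/2 + 289/4 = 283/4 ≈ 70.750)
V = -2485 (V = 0 - 2485 = -2485)
V*w = -2485*283/4 = -703255/4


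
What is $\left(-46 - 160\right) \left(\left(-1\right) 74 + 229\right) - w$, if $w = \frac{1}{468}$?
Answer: $- \frac{14943241}{468} \approx -31930.0$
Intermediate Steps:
$w = \frac{1}{468} \approx 0.0021368$
$\left(-46 - 160\right) \left(\left(-1\right) 74 + 229\right) - w = \left(-46 - 160\right) \left(\left(-1\right) 74 + 229\right) - \frac{1}{468} = - 206 \left(-74 + 229\right) - \frac{1}{468} = \left(-206\right) 155 - \frac{1}{468} = -31930 - \frac{1}{468} = - \frac{14943241}{468}$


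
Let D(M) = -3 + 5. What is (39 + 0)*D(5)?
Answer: 78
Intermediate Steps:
D(M) = 2
(39 + 0)*D(5) = (39 + 0)*2 = 39*2 = 78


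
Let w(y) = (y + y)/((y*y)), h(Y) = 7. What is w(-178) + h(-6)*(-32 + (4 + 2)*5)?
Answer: -1247/89 ≈ -14.011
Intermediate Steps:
w(y) = 2/y (w(y) = (2*y)/(y²) = (2*y)/y² = 2/y)
w(-178) + h(-6)*(-32 + (4 + 2)*5) = 2/(-178) + 7*(-32 + (4 + 2)*5) = 2*(-1/178) + 7*(-32 + 6*5) = -1/89 + 7*(-32 + 30) = -1/89 + 7*(-2) = -1/89 - 14 = -1247/89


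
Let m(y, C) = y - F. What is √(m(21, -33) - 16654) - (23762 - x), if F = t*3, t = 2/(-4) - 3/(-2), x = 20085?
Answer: -3677 + 2*I*√4159 ≈ -3677.0 + 128.98*I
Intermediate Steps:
t = 1 (t = 2*(-¼) - 3*(-½) = -½ + 3/2 = 1)
F = 3 (F = 1*3 = 3)
m(y, C) = -3 + y (m(y, C) = y - 1*3 = y - 3 = -3 + y)
√(m(21, -33) - 16654) - (23762 - x) = √((-3 + 21) - 16654) - (23762 - 1*20085) = √(18 - 16654) - (23762 - 20085) = √(-16636) - 1*3677 = 2*I*√4159 - 3677 = -3677 + 2*I*√4159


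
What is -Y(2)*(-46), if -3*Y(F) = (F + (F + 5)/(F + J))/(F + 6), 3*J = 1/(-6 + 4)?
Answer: -368/33 ≈ -11.152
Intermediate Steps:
J = -⅙ (J = 1/(3*(-6 + 4)) = (⅓)/(-2) = (⅓)*(-½) = -⅙ ≈ -0.16667)
Y(F) = -(F + (5 + F)/(-⅙ + F))/(3*(6 + F)) (Y(F) = -(F + (F + 5)/(F - ⅙))/(3*(F + 6)) = -(F + (5 + F)/(-⅙ + F))/(3*(6 + F)))
-Y(2)*(-46) = -(-30 - 6*2² - 5*2)/(3*(-6 + 6*2² + 35*2))*(-46) = -(-30 - 6*4 - 10)/(3*(-6 + 6*4 + 70))*(-46) = -(-30 - 24 - 10)/(3*(-6 + 24 + 70))*(-46) = -(-64)/(3*88)*(-46) = -1*(-8/33)*(-46) = (8/33)*(-46) = -368/33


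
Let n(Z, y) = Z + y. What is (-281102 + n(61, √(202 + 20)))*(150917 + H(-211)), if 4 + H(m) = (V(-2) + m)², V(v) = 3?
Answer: -54571698257 + 194177*√222 ≈ -5.4569e+10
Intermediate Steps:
H(m) = -4 + (3 + m)²
(-281102 + n(61, √(202 + 20)))*(150917 + H(-211)) = (-281102 + (61 + √(202 + 20)))*(150917 + (-4 + (3 - 211)²)) = (-281102 + (61 + √222))*(150917 + (-4 + (-208)²)) = (-281041 + √222)*(150917 + (-4 + 43264)) = (-281041 + √222)*(150917 + 43260) = (-281041 + √222)*194177 = -54571698257 + 194177*√222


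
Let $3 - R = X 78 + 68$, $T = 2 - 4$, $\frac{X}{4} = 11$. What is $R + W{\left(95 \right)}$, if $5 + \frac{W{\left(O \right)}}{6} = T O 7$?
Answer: $-11507$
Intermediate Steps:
$X = 44$ ($X = 4 \cdot 11 = 44$)
$T = -2$
$R = -3497$ ($R = 3 - \left(44 \cdot 78 + 68\right) = 3 - \left(3432 + 68\right) = 3 - 3500 = -3497$)
$W{\left(O \right)} = -30 - 84 O$ ($W{\left(O \right)} = -30 + 6 - 2 O 7 = -30 + 6 \left(- 14 O\right) = -30 - 84 O$)
$R + W{\left(95 \right)} = -3497 - 8010 = -11507$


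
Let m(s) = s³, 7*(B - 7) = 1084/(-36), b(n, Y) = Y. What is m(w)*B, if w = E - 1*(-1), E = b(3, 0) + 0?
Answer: 170/63 ≈ 2.6984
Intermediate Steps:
E = 0 (E = 0 + 0 = 0)
B = 170/63 (B = 7 + (1084/(-36))/7 = 7 + (1084*(-1/36))/7 = 7 + (⅐)*(-271/9) = 7 - 271/63 = 170/63 ≈ 2.6984)
w = 1 (w = 0 - 1*(-1) = 0 + 1 = 1)
m(w)*B = 1³*(170/63) = 1*(170/63) = 170/63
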